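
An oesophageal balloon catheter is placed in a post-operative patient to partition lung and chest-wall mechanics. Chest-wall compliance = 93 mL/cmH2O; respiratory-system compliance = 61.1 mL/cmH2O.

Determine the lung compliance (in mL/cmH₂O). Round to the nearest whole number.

178

1/CL = 1/Crs − 1/Ccw.
1/CL = 1/61.1 − 1/93 = 0.005614.
CL = 178.13 mL/cmH2O.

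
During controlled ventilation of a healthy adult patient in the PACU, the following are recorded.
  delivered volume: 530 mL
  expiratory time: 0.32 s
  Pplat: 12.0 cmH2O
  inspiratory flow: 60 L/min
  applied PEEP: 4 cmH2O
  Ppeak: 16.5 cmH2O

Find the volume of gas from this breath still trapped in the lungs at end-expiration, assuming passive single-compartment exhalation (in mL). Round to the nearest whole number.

181

Flow: 60 L/min ÷ 60 = 1 L/s.
R = (PIP − Pplat)/V̇ = (16.5 − 12.0) / 1 = 4.5/1 = 4.5 cmH2O·s/L.
C = Vt/(Pplat − PEEP) = 530.0 / (12.0 − 4) = 530.0/8.0 = 66.25 mL/cmH2O.
τ = R × C = 4.5 × 0.06625 L/cmH2O = 0.2981 s.
Fraction remaining = e^(−Te/τ) = e^(−0.32/0.2981) = 0.3418.
Trapped volume = 530.0 × 0.3418 = 181.15 mL.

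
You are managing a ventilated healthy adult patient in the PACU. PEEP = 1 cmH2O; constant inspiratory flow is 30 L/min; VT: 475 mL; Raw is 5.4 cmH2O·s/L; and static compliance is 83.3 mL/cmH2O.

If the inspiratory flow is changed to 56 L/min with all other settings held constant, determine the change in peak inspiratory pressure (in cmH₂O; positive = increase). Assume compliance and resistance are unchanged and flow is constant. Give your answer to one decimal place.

2.3

Flow: 30 L/min ÷ 60 = 0.5 L/s.
New flow: 56 L/min ÷ 60 = 0.9333 L/s.
PIP = Vt/C + R·V̇ + PEEP (constant-flow equation of motion).
Only the resistive term changes: ΔPIP = R × ΔV̇ = 5.4 × (0.9333 − 0.5) = 5.4 × 0.4333 = 2.34 cmH2O.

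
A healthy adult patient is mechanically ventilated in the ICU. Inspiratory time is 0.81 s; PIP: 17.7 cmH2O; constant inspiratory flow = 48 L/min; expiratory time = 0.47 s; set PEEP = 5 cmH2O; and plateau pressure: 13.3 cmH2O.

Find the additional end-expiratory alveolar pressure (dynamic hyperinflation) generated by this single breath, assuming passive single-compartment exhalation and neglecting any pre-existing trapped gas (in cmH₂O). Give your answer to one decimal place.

2.8

Flow: 48 L/min ÷ 60 = 0.8 L/s.
Vt = flow × Ti = 0.8 L/s × 0.81 s × 1000 mL/L = 648.0 mL.
R = (PIP − Pplat)/V̇ = (17.7 − 13.3) / 0.8 = 4.4/0.8 = 5.5 cmH2O·s/L.
C = Vt/(Pplat − PEEP) = 648.0 / (13.3 − 5) = 648.0/8.3 = 78.072 mL/cmH2O.
τ = R × C = 5.5 × 0.07807 L/cmH2O = 0.4294 s.
Fraction remaining = e^(−Te/τ) = e^(−0.47/0.4294) = 0.3347; trapped volume = 648.0 × 0.3347 = 216.89 mL.
Additional alveolar pressure from trapping ≈ V_trapped / C = 216.89 / 78.072 = 2.778 cmH2O.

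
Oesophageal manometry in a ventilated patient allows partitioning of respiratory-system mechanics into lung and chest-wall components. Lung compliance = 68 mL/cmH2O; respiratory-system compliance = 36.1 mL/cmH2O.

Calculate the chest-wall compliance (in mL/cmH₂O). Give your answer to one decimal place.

77.0

1/Ccw = 1/Crs − 1/CL.
1/Ccw = 1/36.1 − 1/68 = 0.01299.
Ccw = 76.982 mL/cmH2O.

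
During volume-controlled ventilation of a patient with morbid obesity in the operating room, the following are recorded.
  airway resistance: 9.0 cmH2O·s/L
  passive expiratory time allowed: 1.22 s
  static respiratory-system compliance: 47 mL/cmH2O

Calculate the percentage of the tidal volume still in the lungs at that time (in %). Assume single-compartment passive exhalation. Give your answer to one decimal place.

τ = R × C = 9.0 × 47 mL/cmH2O = 9.0 × 0.047 L/cmH2O = 0.423 s.
Passive exhalation: V(t)/V₀ = e^(−t/τ) = e^(−1.22/0.423) = 0.0559.
Fraction remaining = 0.0559 → 5.59%.

5.6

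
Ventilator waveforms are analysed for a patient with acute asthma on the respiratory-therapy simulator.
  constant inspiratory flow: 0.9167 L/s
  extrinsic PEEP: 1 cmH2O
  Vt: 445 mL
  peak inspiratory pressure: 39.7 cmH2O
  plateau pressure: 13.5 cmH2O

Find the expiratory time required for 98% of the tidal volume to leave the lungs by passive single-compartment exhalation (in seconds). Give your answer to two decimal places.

R = (PIP − Pplat)/V̇ = (39.7 − 13.5) / 0.9167 = 26.2/0.9167 = 28.581 cmH2O·s/L.
C = Vt/(Pplat − PEEP) = 445.0 / (13.5 − 1) = 445.0/12.5 = 35.6 mL/cmH2O.
τ = R × C = 28.581 × 0.0356 L/cmH2O = 1.017 s.
t = −τ·ln(1 − 0.98) = −1.017·ln(0.02) = 3.979 s.

3.98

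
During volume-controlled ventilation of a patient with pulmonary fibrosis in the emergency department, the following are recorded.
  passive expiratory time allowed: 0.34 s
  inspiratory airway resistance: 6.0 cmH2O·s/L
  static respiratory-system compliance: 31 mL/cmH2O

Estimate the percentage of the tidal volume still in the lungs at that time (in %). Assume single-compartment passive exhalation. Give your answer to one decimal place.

16.1

τ = R × C = 6.0 × 31 mL/cmH2O = 6.0 × 0.031 L/cmH2O = 0.186 s.
Passive exhalation: V(t)/V₀ = e^(−t/τ) = e^(−0.34/0.186) = 0.1607.
Fraction remaining = 0.1607 → 16.07%.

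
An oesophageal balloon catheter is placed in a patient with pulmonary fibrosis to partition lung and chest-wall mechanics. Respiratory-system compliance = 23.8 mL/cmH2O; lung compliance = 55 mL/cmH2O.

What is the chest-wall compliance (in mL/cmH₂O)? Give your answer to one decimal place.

1/Ccw = 1/Crs − 1/CL.
1/Ccw = 1/23.8 − 1/55 = 0.02383.
Ccw = 41.964 mL/cmH2O.

42.0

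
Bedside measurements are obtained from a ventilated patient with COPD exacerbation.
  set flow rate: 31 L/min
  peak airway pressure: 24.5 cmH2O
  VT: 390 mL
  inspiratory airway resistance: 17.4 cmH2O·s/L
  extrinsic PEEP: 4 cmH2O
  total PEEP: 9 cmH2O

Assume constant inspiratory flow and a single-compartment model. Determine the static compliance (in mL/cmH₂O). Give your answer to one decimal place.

Flow: 31 L/min ÷ 60 = 0.5167 L/s.
Total PEEP = 9 cmH2O (set 4 + intrinsic 5); this is the baseline alveolar pressure.
Equation of motion (constant flow): PIP = Vt/C + R·V̇ + PEEP.
Vt/C = PIP − R·V̇ − PEEP = 24.5 − 17.4×0.5167 − 9 = 24.5 − 8.991 − 9 = 6.509 cmH2O.
C = Vt / 6.509 = 390 / 6.509 = 59.917 mL/cmH2O.

59.9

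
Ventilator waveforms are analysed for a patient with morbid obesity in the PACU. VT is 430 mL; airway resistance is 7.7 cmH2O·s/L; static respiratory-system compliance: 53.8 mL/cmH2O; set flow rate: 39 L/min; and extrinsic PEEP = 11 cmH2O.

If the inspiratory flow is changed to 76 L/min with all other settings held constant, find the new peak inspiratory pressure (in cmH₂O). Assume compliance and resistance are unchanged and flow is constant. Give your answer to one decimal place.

Flow: 39 L/min ÷ 60 = 0.65 L/s.
New flow: 76 L/min ÷ 60 = 1.2667 L/s.
PIP = Vt/C + R·V̇ + PEEP (constant-flow equation of motion).
Only the resistive term changes: ΔPIP = R × ΔV̇ = 7.7 × (1.2667 − 0.65) = 7.7 × 0.6167 = 4.749 cmH2O.
Original PIP = 430/53.8 + 7.7×0.65 + 11 = 23.998 cmH2O; new PIP = 23.998 + (4.749) = 28.747 cmH2O.

28.7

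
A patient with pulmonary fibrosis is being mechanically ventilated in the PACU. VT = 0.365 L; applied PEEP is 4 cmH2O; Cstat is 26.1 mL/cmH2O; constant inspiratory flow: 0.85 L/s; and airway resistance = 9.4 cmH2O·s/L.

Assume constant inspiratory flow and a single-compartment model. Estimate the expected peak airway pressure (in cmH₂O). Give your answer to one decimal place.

Equation of motion (constant flow): PIP = Vt/C + R·V̇ + PEEP.
PIP = 365/26.1 + 9.4×0.85 + 4 = 13.985 + 7.99 + 4 = 25.975 cmH2O.

26.0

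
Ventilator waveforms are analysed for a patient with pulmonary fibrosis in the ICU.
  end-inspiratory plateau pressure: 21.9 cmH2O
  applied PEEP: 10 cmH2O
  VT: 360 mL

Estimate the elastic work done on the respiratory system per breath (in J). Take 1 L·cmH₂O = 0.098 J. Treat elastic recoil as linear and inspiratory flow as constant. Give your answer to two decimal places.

Elastic work ≈ ½ × (Pplat − PEEP) × Vt = 0.5 × (21.9 − 10) × 0.360 L = 0.5 × 11.9 × 0.360 = 2.142 L·cmH2O.
× 0.098 J/(L·cmH2O) → 0.2099 J.

0.21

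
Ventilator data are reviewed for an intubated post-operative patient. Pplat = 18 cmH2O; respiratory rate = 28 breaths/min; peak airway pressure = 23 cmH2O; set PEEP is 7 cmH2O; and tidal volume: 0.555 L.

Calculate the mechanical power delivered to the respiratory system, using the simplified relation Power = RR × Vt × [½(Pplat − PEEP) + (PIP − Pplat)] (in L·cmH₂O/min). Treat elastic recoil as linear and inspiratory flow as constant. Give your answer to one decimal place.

163.2

Per-breath work = Vt × [½(Pplat−PEEP) + (PIP−Pplat)] = 0.555 × [0.5×11.0 + 5.0] = 0.555 × 10.5 = 5.828 L·cmH2O.
Power = 28 × 5.828 = 163.18 L·cmH2O/min.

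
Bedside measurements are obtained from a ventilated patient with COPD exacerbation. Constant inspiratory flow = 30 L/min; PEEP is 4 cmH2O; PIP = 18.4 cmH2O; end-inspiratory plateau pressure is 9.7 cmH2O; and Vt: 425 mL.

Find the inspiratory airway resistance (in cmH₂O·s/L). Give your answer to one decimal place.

Flow: 30 L/min ÷ 60 = 0.5 L/s.
Raw = (PIP − Pplat) / flow = (18.4 − 9.7) / 0.5 = 8.7 / 0.5 = 17.4 cmH2O·s/L.

17.4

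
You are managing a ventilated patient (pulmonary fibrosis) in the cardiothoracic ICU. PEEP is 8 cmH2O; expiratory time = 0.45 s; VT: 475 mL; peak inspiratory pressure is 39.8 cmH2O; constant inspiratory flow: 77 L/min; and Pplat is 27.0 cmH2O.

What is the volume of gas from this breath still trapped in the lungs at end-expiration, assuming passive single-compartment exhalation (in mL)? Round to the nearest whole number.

78

Flow: 77 L/min ÷ 60 = 1.2833 L/s.
R = (PIP − Pplat)/V̇ = (39.8 − 27.0) / 1.2833 = 12.8/1.2833 = 9.974 cmH2O·s/L.
C = Vt/(Pplat − PEEP) = 475.0 / (27.0 − 8) = 475.0/19.0 = 25.0 mL/cmH2O.
τ = R × C = 9.974 × 0.025 L/cmH2O = 0.2494 s.
Fraction remaining = e^(−Te/τ) = e^(−0.45/0.2494) = 0.1646.
Trapped volume = 475.0 × 0.1646 = 78.185 mL.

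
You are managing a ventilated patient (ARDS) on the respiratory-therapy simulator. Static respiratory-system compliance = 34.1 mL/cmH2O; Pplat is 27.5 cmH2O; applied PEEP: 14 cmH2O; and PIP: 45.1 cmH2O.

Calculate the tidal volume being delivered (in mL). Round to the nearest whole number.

Vt = Cstat × (Pplat − PEEP) = 34.1 × (27.5 − 14) = 34.1 × 13.5 = 460.35 mL.

460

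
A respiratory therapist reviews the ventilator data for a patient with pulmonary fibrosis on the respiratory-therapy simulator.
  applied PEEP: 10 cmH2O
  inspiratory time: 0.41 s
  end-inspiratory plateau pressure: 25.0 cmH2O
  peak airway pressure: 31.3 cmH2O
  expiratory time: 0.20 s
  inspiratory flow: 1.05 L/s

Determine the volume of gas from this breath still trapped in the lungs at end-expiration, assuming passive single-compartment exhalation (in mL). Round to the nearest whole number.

Vt = flow × Ti = 1.05 L/s × 0.41 s × 1000 mL/L = 430.5 mL.
R = (PIP − Pplat)/V̇ = (31.3 − 25.0) / 1.05 = 6.3/1.05 = 6.0 cmH2O·s/L.
C = Vt/(Pplat − PEEP) = 430.5 / (25.0 − 10) = 430.5/15.0 = 28.7 mL/cmH2O.
τ = R × C = 6.0 × 0.0287 L/cmH2O = 0.1722 s.
Fraction remaining = e^(−Te/τ) = e^(−0.20/0.1722) = 0.313.
Trapped volume = 430.5 × 0.313 = 134.75 mL.

135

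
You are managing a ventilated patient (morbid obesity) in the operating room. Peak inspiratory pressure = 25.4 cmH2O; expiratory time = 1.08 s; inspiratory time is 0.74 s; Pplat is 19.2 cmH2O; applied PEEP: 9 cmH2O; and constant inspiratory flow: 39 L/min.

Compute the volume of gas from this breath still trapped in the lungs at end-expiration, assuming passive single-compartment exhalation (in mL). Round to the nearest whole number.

44

Flow: 39 L/min ÷ 60 = 0.65 L/s.
Vt = flow × Ti = 0.65 L/s × 0.74 s × 1000 mL/L = 481.0 mL.
R = (PIP − Pplat)/V̇ = (25.4 − 19.2) / 0.65 = 6.2/0.65 = 9.538 cmH2O·s/L.
C = Vt/(Pplat − PEEP) = 481.0 / (19.2 − 9) = 481.0/10.2 = 47.157 mL/cmH2O.
τ = R × C = 9.538 × 0.04716 L/cmH2O = 0.4498 s.
Fraction remaining = e^(−Te/τ) = e^(−1.08/0.4498) = 0.09062.
Trapped volume = 481.0 × 0.09062 = 43.588 mL.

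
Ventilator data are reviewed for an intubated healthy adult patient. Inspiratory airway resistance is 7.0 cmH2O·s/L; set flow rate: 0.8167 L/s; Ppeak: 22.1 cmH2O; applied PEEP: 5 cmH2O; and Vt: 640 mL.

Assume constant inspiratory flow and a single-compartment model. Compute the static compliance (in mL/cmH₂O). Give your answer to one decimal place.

56.2

Equation of motion (constant flow): PIP = Vt/C + R·V̇ + PEEP.
Vt/C = PIP − R·V̇ − PEEP = 22.1 − 7.0×0.8167 − 5 = 22.1 − 5.717 − 5 = 11.383 cmH2O.
C = Vt / 11.383 = 640 / 11.383 = 56.224 mL/cmH2O.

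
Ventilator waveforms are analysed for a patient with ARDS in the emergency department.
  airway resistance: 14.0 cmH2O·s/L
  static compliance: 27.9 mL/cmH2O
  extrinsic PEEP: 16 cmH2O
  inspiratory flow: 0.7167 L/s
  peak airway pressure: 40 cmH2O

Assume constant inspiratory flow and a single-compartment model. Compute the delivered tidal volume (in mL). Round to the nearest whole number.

390

Equation of motion (constant flow): PIP = Vt/C + R·V̇ + PEEP.
Vt/C = PIP − R·V̇ − PEEP = 40 − 10.034 − 16 = 13.966 cmH2O.
Vt = C × 13.966 = 27.9 × 13.966 = 389.65 mL.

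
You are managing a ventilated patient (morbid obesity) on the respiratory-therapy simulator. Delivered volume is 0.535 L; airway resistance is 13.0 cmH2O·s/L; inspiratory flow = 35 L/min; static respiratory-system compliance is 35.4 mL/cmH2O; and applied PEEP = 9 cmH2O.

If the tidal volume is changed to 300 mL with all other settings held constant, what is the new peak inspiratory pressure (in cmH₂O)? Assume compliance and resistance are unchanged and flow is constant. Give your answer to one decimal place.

25.1

Flow: 35 L/min ÷ 60 = 0.5833 L/s.
PIP = Vt/C + R·V̇ + PEEP (constant-flow equation of motion).
Only the elastic term changes: ΔPIP = ΔVt / C = (300 − 535) / 35.4 = -6.638 cmH2O.
Original PIP = 535/35.4 + 13.0×0.5833 + 9 = 31.696 cmH2O; new PIP = 31.696 + (-6.638) = 25.058 cmH2O.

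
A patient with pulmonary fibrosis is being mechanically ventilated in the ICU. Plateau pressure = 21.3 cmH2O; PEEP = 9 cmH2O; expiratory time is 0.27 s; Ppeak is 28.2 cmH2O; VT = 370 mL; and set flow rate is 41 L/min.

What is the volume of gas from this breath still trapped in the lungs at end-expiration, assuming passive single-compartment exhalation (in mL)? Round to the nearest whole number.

152

Flow: 41 L/min ÷ 60 = 0.6833 L/s.
R = (PIP − Pplat)/V̇ = (28.2 − 21.3) / 0.6833 = 6.9/0.6833 = 10.098 cmH2O·s/L.
C = Vt/(Pplat − PEEP) = 370.0 / (21.3 − 9) = 370.0/12.3 = 30.081 mL/cmH2O.
τ = R × C = 10.098 × 0.03008 L/cmH2O = 0.3037 s.
Fraction remaining = e^(−Te/τ) = e^(−0.27/0.3037) = 0.4111.
Trapped volume = 370.0 × 0.4111 = 152.11 mL.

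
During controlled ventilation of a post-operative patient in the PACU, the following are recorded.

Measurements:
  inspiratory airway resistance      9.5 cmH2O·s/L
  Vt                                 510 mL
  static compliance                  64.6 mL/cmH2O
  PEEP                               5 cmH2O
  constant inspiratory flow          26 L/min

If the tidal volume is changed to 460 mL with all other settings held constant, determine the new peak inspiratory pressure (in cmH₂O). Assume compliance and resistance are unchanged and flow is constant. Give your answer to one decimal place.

Flow: 26 L/min ÷ 60 = 0.4333 L/s.
PIP = Vt/C + R·V̇ + PEEP (constant-flow equation of motion).
Only the elastic term changes: ΔPIP = ΔVt / C = (460 − 510) / 64.6 = -0.774 cmH2O.
Original PIP = 510/64.6 + 9.5×0.4333 + 5 = 17.011 cmH2O; new PIP = 17.011 + (-0.774) = 16.237 cmH2O.

16.2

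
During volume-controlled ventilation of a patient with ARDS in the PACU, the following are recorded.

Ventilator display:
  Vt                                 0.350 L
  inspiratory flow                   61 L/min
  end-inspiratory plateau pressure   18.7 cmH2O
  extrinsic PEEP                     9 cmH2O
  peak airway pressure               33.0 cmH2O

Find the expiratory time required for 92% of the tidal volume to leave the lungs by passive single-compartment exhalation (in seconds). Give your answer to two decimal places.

1.28

Flow: 61 L/min ÷ 60 = 1.0167 L/s.
R = (PIP − Pplat)/V̇ = (33.0 − 18.7) / 1.0167 = 14.3/1.0167 = 14.065 cmH2O·s/L.
C = Vt/(Pplat − PEEP) = 350.0 / (18.7 − 9) = 350.0/9.7 = 36.082 mL/cmH2O.
τ = R × C = 14.065 × 0.03608 L/cmH2O = 0.5075 s.
t = −τ·ln(1 − 0.92) = −0.5075·ln(0.08) = 1.282 s.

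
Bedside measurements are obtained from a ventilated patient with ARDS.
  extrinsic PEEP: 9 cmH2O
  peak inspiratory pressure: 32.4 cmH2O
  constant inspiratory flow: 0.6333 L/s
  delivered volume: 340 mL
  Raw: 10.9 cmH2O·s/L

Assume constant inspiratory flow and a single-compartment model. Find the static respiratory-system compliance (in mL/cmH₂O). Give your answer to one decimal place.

Equation of motion (constant flow): PIP = Vt/C + R·V̇ + PEEP.
Vt/C = PIP − R·V̇ − PEEP = 32.4 − 10.9×0.6333 − 9 = 32.4 − 6.903 − 9 = 16.497 cmH2O.
C = Vt / 16.497 = 340 / 16.497 = 20.61 mL/cmH2O.

20.6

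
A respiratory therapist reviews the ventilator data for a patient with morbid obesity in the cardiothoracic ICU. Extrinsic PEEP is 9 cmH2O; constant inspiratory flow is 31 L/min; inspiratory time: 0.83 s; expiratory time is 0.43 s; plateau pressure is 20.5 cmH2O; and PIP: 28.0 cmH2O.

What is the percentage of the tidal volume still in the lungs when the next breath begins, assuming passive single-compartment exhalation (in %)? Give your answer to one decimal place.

45.2

Flow: 31 L/min ÷ 60 = 0.5167 L/s.
Vt = flow × Ti = 0.5167 L/s × 0.83 s × 1000 mL/L = 428.86 mL.
R = (PIP − Pplat)/V̇ = (28.0 − 20.5) / 0.5167 = 7.5/0.5167 = 14.515 cmH2O·s/L.
C = Vt/(Pplat − PEEP) = 428.86 / (20.5 − 9) = 428.86/11.5 = 37.292 mL/cmH2O.
τ = R × C = 14.515 × 0.03729 L/cmH2O = 0.5413 s.
Fraction remaining at end-expiration = e^(−Te/τ) = e^(−0.43/0.5413) = 0.4519 → 45.19%.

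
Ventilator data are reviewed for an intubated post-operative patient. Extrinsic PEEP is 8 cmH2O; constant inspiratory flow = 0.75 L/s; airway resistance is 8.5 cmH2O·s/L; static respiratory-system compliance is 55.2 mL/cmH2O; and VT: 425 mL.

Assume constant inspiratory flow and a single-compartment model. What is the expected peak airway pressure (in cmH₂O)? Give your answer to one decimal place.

Equation of motion (constant flow): PIP = Vt/C + R·V̇ + PEEP.
PIP = 425/55.2 + 8.5×0.75 + 8 = 7.699 + 6.375 + 8 = 22.074 cmH2O.

22.1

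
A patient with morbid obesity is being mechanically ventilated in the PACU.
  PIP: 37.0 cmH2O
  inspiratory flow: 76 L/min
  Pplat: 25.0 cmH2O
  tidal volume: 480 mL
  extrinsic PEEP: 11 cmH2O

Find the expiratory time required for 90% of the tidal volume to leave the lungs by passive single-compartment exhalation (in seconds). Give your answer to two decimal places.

0.75

Flow: 76 L/min ÷ 60 = 1.2667 L/s.
R = (PIP − Pplat)/V̇ = (37.0 − 25.0) / 1.2667 = 12.0/1.2667 = 9.473 cmH2O·s/L.
C = Vt/(Pplat − PEEP) = 480.0 / (25.0 − 11) = 480.0/14.0 = 34.286 mL/cmH2O.
τ = R × C = 9.473 × 0.03429 L/cmH2O = 0.3248 s.
t = −τ·ln(1 − 0.90) = −0.3248·ln(0.1) = 0.7479 s.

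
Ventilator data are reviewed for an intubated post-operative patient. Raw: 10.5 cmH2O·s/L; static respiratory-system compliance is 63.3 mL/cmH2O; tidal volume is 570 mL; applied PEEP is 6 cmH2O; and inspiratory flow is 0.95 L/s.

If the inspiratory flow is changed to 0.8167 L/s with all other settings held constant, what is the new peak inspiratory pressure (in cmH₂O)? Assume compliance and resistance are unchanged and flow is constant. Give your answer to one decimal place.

23.6

PIP = Vt/C + R·V̇ + PEEP (constant-flow equation of motion).
Only the resistive term changes: ΔPIP = R × ΔV̇ = 10.5 × (0.8167 − 0.95) = 10.5 × -0.1333 = -1.4 cmH2O.
Original PIP = 570/63.3 + 10.5×0.95 + 6 = 24.98 cmH2O; new PIP = 24.98 + (-1.4) = 23.58 cmH2O.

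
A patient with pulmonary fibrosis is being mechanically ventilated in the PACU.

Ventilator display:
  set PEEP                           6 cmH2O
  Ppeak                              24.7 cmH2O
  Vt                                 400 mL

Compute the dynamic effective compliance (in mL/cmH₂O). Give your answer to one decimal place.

21.4

Dynamic compliance = Vt / (PIP − PEEP) = 400 / (24.7 − 6) = 400 / 18.7 = 21.39 mL/cmH2O.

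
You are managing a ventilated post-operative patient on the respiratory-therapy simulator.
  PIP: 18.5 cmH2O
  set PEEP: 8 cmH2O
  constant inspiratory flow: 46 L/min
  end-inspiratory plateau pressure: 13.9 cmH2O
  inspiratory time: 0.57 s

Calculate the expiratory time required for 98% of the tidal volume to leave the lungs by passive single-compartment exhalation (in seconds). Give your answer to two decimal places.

Flow: 46 L/min ÷ 60 = 0.7667 L/s.
Vt = flow × Ti = 0.7667 L/s × 0.57 s × 1000 mL/L = 437.02 mL.
R = (PIP − Pplat)/V̇ = (18.5 − 13.9) / 0.7667 = 4.6/0.7667 = 6.0 cmH2O·s/L.
C = Vt/(Pplat − PEEP) = 437.02 / (13.9 − 8) = 437.02/5.9 = 74.071 mL/cmH2O.
τ = R × C = 6.0 × 0.07407 L/cmH2O = 0.4444 s.
t = −τ·ln(1 − 0.98) = −0.4444·ln(0.02) = 1.739 s.

1.74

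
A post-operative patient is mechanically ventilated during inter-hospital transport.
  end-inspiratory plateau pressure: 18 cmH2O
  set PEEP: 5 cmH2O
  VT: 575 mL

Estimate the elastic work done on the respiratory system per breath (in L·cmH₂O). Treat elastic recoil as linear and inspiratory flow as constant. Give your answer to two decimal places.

Elastic work ≈ ½ × (Pplat − PEEP) × Vt = 0.5 × (18 − 5) × 0.575 L = 0.5 × 13.0 × 0.575 = 3.738 L·cmH2O.

3.74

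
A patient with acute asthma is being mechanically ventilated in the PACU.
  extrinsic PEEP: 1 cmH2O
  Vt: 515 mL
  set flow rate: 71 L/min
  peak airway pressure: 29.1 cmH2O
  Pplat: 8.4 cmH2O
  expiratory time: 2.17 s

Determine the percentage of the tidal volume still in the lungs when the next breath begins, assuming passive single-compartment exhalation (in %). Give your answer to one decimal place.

Flow: 71 L/min ÷ 60 = 1.1833 L/s.
R = (PIP − Pplat)/V̇ = (29.1 − 8.4) / 1.1833 = 20.7/1.1833 = 17.493 cmH2O·s/L.
C = Vt/(Pplat − PEEP) = 515.0 / (8.4 − 1) = 515.0/7.4 = 69.595 mL/cmH2O.
τ = R × C = 17.493 × 0.0696 L/cmH2O = 1.218 s.
Fraction remaining at end-expiration = e^(−Te/τ) = e^(−2.17/1.218) = 0.1684 → 16.84%.

16.8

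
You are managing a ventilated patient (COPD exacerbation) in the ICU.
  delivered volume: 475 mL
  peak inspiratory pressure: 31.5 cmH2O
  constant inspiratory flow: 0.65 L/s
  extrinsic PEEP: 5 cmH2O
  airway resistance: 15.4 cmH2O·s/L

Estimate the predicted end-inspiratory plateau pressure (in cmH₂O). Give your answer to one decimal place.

Pplat = PIP − Raw × flow = 31.5 − 15.4 × 0.65 = 31.5 − 10.01 = 21.49 cmH2O.

21.5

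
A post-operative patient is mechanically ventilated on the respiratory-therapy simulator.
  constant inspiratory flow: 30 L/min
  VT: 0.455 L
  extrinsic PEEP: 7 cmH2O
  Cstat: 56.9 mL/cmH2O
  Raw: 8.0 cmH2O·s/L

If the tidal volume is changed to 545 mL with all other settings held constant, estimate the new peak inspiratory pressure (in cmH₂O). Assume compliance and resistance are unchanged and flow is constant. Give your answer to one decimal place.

Flow: 30 L/min ÷ 60 = 0.5 L/s.
PIP = Vt/C + R·V̇ + PEEP (constant-flow equation of motion).
Only the elastic term changes: ΔPIP = ΔVt / C = (545 − 455) / 56.9 = 1.582 cmH2O.
Original PIP = 455/56.9 + 8.0×0.5 + 7 = 18.996 cmH2O; new PIP = 18.996 + (1.582) = 20.578 cmH2O.

20.6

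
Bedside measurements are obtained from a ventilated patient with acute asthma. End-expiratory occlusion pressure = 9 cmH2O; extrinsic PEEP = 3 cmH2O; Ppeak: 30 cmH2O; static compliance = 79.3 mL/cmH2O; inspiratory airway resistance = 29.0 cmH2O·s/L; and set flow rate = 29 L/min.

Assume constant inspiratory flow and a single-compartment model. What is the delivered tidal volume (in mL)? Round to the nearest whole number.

554

Flow: 29 L/min ÷ 60 = 0.4833 L/s.
Total PEEP = 9 cmH2O (set 3 + intrinsic 6); this is the baseline alveolar pressure.
Equation of motion (constant flow): PIP = Vt/C + R·V̇ + PEEP.
Vt/C = PIP − R·V̇ − PEEP = 30 − 14.016 − 9 = 6.984 cmH2O.
Vt = C × 6.984 = 79.3 × 6.984 = 553.83 mL.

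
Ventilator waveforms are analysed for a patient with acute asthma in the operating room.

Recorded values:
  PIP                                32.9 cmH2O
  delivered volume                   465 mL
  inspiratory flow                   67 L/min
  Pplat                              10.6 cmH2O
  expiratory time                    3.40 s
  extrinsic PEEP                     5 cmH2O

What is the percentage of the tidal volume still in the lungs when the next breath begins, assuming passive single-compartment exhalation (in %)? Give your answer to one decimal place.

Flow: 67 L/min ÷ 60 = 1.1167 L/s.
R = (PIP − Pplat)/V̇ = (32.9 − 10.6) / 1.1167 = 22.3/1.1167 = 19.97 cmH2O·s/L.
C = Vt/(Pplat − PEEP) = 465.0 / (10.6 − 5) = 465.0/5.6 = 83.036 mL/cmH2O.
τ = R × C = 19.97 × 0.08304 L/cmH2O = 1.658 s.
Fraction remaining at end-expiration = e^(−Te/τ) = e^(−3.40/1.658) = 0.1286 → 12.86%.

12.9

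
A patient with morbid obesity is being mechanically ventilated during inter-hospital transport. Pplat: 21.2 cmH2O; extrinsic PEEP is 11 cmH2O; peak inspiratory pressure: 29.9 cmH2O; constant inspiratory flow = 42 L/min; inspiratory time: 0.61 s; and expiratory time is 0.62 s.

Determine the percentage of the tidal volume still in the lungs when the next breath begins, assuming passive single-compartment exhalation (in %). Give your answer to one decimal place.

30.4

Flow: 42 L/min ÷ 60 = 0.7 L/s.
Vt = flow × Ti = 0.7 L/s × 0.61 s × 1000 mL/L = 427.0 mL.
R = (PIP − Pplat)/V̇ = (29.9 − 21.2) / 0.7 = 8.7/0.7 = 12.429 cmH2O·s/L.
C = Vt/(Pplat − PEEP) = 427.0 / (21.2 − 11) = 427.0/10.2 = 41.863 mL/cmH2O.
τ = R × C = 12.429 × 0.04186 L/cmH2O = 0.5203 s.
Fraction remaining at end-expiration = e^(−Te/τ) = e^(−0.62/0.5203) = 0.3037 → 30.37%.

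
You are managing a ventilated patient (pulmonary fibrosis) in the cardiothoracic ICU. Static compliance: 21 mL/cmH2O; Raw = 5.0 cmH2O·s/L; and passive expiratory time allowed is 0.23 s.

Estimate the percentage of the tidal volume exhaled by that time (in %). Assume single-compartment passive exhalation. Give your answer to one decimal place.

τ = R × C = 5.0 × 21 mL/cmH2O = 5.0 × 0.021 L/cmH2O = 0.105 s.
Passive exhalation: V(t)/V₀ = e^(−t/τ) = e^(−0.23/0.105) = 0.1119.
Fraction exhaled = 1 − 0.1119 = 0.8881 → 88.81%.

88.8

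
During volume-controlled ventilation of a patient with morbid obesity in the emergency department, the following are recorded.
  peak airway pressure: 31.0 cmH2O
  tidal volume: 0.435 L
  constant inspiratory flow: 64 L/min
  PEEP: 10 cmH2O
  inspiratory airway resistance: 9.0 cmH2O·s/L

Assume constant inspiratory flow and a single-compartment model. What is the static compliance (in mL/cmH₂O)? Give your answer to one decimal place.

38.2

Flow: 64 L/min ÷ 60 = 1.0667 L/s.
Equation of motion (constant flow): PIP = Vt/C + R·V̇ + PEEP.
Vt/C = PIP − R·V̇ − PEEP = 31.0 − 9.0×1.0667 − 10 = 31.0 − 9.6 − 10 = 11.4 cmH2O.
C = Vt / 11.4 = 435 / 11.4 = 38.158 mL/cmH2O.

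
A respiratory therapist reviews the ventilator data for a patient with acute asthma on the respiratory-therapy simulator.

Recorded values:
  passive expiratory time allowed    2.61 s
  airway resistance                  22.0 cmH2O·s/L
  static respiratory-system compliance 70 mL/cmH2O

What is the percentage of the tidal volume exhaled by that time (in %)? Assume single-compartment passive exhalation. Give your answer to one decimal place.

81.6

τ = R × C = 22.0 × 70 mL/cmH2O = 22.0 × 0.070 L/cmH2O = 1.54 s.
Passive exhalation: V(t)/V₀ = e^(−t/τ) = e^(−2.61/1.54) = 0.1836.
Fraction exhaled = 1 − 0.1836 = 0.8164 → 81.64%.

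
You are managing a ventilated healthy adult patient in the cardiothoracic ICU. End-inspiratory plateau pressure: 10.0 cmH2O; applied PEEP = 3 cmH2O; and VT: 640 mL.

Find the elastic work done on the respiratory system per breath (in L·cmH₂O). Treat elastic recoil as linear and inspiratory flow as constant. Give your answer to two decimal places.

Elastic work ≈ ½ × (Pplat − PEEP) × Vt = 0.5 × (10.0 − 3) × 0.640 L = 0.5 × 7.0 × 0.640 = 2.24 L·cmH2O.

2.24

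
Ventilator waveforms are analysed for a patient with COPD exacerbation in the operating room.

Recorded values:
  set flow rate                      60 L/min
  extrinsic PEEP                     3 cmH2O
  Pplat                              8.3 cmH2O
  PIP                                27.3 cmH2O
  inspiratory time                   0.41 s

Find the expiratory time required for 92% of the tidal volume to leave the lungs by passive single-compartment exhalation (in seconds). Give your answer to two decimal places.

3.71

Flow: 60 L/min ÷ 60 = 1 L/s.
Vt = flow × Ti = 1 L/s × 0.41 s × 1000 mL/L = 410.0 mL.
R = (PIP − Pplat)/V̇ = (27.3 − 8.3) / 1 = 19.0/1 = 19.0 cmH2O·s/L.
C = Vt/(Pplat − PEEP) = 410.0 / (8.3 − 3) = 410.0/5.3 = 77.358 mL/cmH2O.
τ = R × C = 19.0 × 0.07736 L/cmH2O = 1.47 s.
t = −τ·ln(1 − 0.92) = −1.47·ln(0.08) = 3.713 s.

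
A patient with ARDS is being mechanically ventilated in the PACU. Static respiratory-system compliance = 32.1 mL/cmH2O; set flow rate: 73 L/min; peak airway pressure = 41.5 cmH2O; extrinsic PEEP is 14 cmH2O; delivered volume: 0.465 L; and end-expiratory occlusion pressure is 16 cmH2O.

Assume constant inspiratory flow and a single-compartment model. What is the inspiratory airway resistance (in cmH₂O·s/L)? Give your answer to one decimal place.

9.1

Flow: 73 L/min ÷ 60 = 1.2167 L/s.
Total PEEP = 16 cmH2O (set 14 + intrinsic 2); this is the baseline alveolar pressure.
Equation of motion (constant flow): PIP = Vt/C + R·V̇ + PEEP.
R·V̇ = PIP − Vt/C − PEEP = 41.5 − 465/32.1 − 16 = 41.5 − 14.486 − 16 = 11.014 cmH2O.
R = 11.014 / 1.2167 = 9.052 cmH2O·s/L.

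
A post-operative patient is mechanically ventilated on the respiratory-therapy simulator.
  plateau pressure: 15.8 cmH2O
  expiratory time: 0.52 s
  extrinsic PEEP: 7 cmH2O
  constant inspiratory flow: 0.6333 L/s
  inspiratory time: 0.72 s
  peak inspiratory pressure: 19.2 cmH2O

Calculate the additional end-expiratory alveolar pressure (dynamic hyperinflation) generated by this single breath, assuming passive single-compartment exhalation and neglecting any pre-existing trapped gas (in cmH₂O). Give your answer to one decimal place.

Vt = flow × Ti = 0.6333 L/s × 0.72 s × 1000 mL/L = 455.98 mL.
R = (PIP − Pplat)/V̇ = (19.2 − 15.8) / 0.6333 = 3.4/0.6333 = 5.369 cmH2O·s/L.
C = Vt/(Pplat − PEEP) = 455.98 / (15.8 − 7) = 455.98/8.8 = 51.816 mL/cmH2O.
τ = R × C = 5.369 × 0.05182 L/cmH2O = 0.2782 s.
Fraction remaining = e^(−Te/τ) = e^(−0.52/0.2782) = 0.1543; trapped volume = 455.98 × 0.1543 = 70.358 mL.
Additional alveolar pressure from trapping ≈ V_trapped / C = 70.358 / 51.816 = 1.358 cmH2O.

1.4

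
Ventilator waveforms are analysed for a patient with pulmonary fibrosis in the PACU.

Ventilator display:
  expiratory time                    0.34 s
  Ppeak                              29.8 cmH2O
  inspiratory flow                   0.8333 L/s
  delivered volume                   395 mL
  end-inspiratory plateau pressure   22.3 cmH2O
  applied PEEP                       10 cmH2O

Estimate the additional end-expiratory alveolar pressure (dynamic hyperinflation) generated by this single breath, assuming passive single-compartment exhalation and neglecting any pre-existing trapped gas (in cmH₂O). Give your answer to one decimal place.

R = (PIP − Pplat)/V̇ = (29.8 − 22.3) / 0.8333 = 7.5/0.8333 = 9.0 cmH2O·s/L.
C = Vt/(Pplat − PEEP) = 395.0 / (22.3 − 10) = 395.0/12.3 = 32.114 mL/cmH2O.
τ = R × C = 9.0 × 0.03211 L/cmH2O = 0.289 s.
Fraction remaining = e^(−Te/τ) = e^(−0.34/0.289) = 0.3084; trapped volume = 395.0 × 0.3084 = 121.82 mL.
Additional alveolar pressure from trapping ≈ V_trapped / C = 121.82 / 32.114 = 3.793 cmH2O.

3.8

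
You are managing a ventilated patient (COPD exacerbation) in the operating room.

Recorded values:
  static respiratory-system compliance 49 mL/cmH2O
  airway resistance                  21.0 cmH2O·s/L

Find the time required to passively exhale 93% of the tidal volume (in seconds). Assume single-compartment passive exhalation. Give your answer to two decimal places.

τ = R × C = 21.0 × 49 mL/cmH2O = 21.0 × 0.049 L/cmH2O = 1.029 s.
Exhaled fraction f = 1 − e^(−t/τ) → t = −τ·ln(1 − f) = −1.029·ln(0.07) = 2.736 s.

2.74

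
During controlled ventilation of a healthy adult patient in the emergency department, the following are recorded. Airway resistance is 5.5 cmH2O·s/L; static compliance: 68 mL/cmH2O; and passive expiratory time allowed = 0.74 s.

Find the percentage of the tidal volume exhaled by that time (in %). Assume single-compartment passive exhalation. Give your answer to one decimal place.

86.2

τ = R × C = 5.5 × 68 mL/cmH2O = 5.5 × 0.068 L/cmH2O = 0.374 s.
Passive exhalation: V(t)/V₀ = e^(−t/τ) = e^(−0.74/0.374) = 0.1383.
Fraction exhaled = 1 − 0.1383 = 0.8617 → 86.17%.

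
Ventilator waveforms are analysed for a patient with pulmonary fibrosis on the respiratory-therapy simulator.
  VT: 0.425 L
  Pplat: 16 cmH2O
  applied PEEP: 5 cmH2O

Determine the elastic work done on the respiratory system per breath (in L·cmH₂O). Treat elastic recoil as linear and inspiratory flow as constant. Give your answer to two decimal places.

2.34

Elastic work ≈ ½ × (Pplat − PEEP) × Vt = 0.5 × (16 − 5) × 0.425 L = 0.5 × 11.0 × 0.425 = 2.338 L·cmH2O.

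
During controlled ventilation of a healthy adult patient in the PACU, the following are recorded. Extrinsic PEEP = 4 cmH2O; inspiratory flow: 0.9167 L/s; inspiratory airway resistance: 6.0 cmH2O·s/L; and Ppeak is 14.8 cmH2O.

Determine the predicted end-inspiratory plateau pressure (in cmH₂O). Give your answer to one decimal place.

9.3

Pplat = PIP − Raw × flow = 14.8 − 6.0 × 0.9167 = 14.8 − 5.5 = 9.3 cmH2O.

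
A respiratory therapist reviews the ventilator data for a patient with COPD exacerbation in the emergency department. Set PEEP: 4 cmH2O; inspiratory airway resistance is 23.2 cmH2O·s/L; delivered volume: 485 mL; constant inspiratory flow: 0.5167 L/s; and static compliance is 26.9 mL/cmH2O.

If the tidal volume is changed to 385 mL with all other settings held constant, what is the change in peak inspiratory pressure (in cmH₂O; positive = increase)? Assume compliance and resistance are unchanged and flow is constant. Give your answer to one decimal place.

-3.7

PIP = Vt/C + R·V̇ + PEEP (constant-flow equation of motion).
Only the elastic term changes: ΔPIP = ΔVt / C = (385 − 485) / 26.9 = -3.717 cmH2O.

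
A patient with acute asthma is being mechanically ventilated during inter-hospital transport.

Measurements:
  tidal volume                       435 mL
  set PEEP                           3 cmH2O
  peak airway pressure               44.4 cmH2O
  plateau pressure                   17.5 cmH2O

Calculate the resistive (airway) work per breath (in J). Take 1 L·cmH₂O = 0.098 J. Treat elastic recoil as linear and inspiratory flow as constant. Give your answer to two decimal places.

1.15

With constant inspiratory flow the resistive pressure is constant at PIP − Pplat = 44.4 − 17.5 = 26.9 cmH2O, so resistive work = 26.9 × 0.435 = 11.702 L·cmH2O.
× 0.098 J/(L·cmH2O) → 1.147 J.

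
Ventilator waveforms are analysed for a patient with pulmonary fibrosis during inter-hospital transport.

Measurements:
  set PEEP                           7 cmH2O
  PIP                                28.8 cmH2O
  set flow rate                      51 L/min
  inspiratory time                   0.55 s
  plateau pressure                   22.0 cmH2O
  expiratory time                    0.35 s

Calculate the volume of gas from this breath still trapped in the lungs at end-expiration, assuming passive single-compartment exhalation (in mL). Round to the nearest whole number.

Flow: 51 L/min ÷ 60 = 0.85 L/s.
Vt = flow × Ti = 0.85 L/s × 0.55 s × 1000 mL/L = 467.5 mL.
R = (PIP − Pplat)/V̇ = (28.8 − 22.0) / 0.85 = 6.8/0.85 = 8.0 cmH2O·s/L.
C = Vt/(Pplat − PEEP) = 467.5 / (22.0 − 7) = 467.5/15.0 = 31.167 mL/cmH2O.
τ = R × C = 8.0 × 0.03117 L/cmH2O = 0.2494 s.
Fraction remaining = e^(−Te/τ) = e^(−0.35/0.2494) = 0.2458.
Trapped volume = 467.5 × 0.2458 = 114.91 mL.

115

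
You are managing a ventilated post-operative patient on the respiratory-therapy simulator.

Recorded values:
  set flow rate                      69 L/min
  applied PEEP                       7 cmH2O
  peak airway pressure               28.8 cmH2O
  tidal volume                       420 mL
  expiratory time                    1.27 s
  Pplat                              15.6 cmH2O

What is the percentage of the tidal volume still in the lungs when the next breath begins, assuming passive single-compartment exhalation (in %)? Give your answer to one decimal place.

Flow: 69 L/min ÷ 60 = 1.15 L/s.
R = (PIP − Pplat)/V̇ = (28.8 − 15.6) / 1.15 = 13.2/1.15 = 11.478 cmH2O·s/L.
C = Vt/(Pplat − PEEP) = 420.0 / (15.6 − 7) = 420.0/8.6 = 48.837 mL/cmH2O.
τ = R × C = 11.478 × 0.04884 L/cmH2O = 0.5606 s.
Fraction remaining at end-expiration = e^(−Te/τ) = e^(−1.27/0.5606) = 0.1038 → 10.38%.

10.4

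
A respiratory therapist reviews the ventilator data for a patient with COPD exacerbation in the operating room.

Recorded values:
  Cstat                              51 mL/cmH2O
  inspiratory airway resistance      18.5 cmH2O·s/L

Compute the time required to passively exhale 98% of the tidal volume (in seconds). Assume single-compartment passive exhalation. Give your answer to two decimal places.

3.69

τ = R × C = 18.5 × 51 mL/cmH2O = 18.5 × 0.051 L/cmH2O = 0.9435 s.
Exhaled fraction f = 1 − e^(−t/τ) → t = −τ·ln(1 − f) = −0.9435·ln(0.02) = 3.691 s.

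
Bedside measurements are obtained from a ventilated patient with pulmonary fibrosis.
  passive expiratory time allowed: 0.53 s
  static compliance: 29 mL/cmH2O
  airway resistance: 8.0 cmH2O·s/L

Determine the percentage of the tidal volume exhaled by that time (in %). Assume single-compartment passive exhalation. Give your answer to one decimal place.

89.8

τ = R × C = 8.0 × 29 mL/cmH2O = 8.0 × 0.029 L/cmH2O = 0.232 s.
Passive exhalation: V(t)/V₀ = e^(−t/τ) = e^(−0.53/0.232) = 0.1018.
Fraction exhaled = 1 − 0.1018 = 0.8982 → 89.82%.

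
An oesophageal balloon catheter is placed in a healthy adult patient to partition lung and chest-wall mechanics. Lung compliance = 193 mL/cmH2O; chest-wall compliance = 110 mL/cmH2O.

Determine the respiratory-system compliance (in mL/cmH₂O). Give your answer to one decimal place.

70.1

Lung and chest wall are elastances in series: 1/Crs = 1/CL + 1/Ccw.
1/Crs = 1/193 + 1/110 = 0.01427.
Crs = 70.077 mL/cmH2O.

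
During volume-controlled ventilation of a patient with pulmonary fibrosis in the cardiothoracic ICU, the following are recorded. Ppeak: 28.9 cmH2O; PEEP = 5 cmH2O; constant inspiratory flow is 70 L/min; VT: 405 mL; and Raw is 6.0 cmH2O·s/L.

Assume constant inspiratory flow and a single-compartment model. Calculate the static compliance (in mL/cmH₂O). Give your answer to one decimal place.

24.0

Flow: 70 L/min ÷ 60 = 1.1667 L/s.
Equation of motion (constant flow): PIP = Vt/C + R·V̇ + PEEP.
Vt/C = PIP − R·V̇ − PEEP = 28.9 − 6.0×1.1667 − 5 = 28.9 − 7.0 − 5 = 16.9 cmH2O.
C = Vt / 16.9 = 405 / 16.9 = 23.964 mL/cmH2O.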